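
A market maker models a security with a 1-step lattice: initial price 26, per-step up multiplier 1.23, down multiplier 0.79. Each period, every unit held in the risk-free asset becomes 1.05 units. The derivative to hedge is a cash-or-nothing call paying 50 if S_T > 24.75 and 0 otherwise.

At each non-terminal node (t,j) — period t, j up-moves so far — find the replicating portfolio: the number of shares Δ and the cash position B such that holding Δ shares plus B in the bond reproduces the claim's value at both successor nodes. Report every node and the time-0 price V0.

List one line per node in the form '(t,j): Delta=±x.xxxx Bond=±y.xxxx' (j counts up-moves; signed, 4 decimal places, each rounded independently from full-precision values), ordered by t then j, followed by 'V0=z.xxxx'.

(0,0): Delta=4.3706 Bond=-85.4978
V0=28.1385

The replicating-portfolio and risk-neutral prices coincide; use p* = (1.05−0.79)/(1.23−0.79) = 0.5909 for the latter.
Payoff layer (t=1): V(1,0)=0.0000, V(1,1)=50.0000
Node (0,0) S=26.0000: V=(p*·50.0000+(1−p*)·0.0000)/1.05=28.1385; Δ=(50.0000−0.0000)/(31.9800−20.5400)=4.3706; B=V−Δ·S=-85.4978
Check: Δ(0,0)·S0 + B(0,0) = 28.1385 = V0.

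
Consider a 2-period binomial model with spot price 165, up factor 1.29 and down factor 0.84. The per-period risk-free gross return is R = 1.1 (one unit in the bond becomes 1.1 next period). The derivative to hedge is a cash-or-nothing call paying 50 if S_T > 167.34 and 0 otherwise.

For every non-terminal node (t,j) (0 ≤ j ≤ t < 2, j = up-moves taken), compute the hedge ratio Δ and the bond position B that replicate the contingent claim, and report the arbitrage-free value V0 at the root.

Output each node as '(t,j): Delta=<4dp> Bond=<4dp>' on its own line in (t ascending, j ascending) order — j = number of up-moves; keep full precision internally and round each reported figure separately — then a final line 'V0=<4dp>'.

Under the risk-neutral measure, an up-move has probability p* = (R−d)/(u−d) = 0.5778 and values discount at R = 1.1.
Terminal payoffs: V(2,0)=0.0000, V(2,1)=50.0000, V(2,2)=50.0000
(1,0): S=138.6000. Δ = (V_up−V_dn)/(S_up−S_dn) = (50.0000−0.0000)/(178.7940−116.4240) = 0.8017. V = [p*·50.0000 + (1−p*)·0.0000]/1.1 = 26.2626. B = V − Δ·S = -84.8485.
(1,1): S=212.8500. Δ = (V_up−V_dn)/(S_up−S_dn) = (50.0000−50.0000)/(274.5765−178.7940) = 0.0000. V = [p*·50.0000 + (1−p*)·50.0000]/1.1 = 45.4545. B = V − Δ·S = 45.4545.
(0,0): S=165.0000. Δ = (V_up−V_dn)/(S_up−S_dn) = (45.4545−26.2626)/(212.8500−138.6000) = 0.2585. V = [p*·45.4545 + (1−p*)·26.2626]/1.1 = 33.9557. B = V − Δ·S = -8.6930.
Self-financing check: at every node Δ·S+B equals the discounted successor values.

(0,0): Delta=0.2585 Bond=-8.6930
(1,0): Delta=0.8017 Bond=-84.8485
(1,1): Delta=0.0000 Bond=45.4545
V0=33.9557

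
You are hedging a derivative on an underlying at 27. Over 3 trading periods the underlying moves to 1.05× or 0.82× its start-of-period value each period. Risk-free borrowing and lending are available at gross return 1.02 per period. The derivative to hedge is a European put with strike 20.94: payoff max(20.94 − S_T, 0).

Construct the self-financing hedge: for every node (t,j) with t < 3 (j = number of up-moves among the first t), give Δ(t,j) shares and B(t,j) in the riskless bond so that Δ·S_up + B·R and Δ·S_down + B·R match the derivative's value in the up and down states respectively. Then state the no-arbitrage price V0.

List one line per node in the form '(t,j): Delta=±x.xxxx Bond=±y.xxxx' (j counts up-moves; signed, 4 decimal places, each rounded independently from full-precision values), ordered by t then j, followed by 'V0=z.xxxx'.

Since d<R<u, set p* = (R−d)/(u−d) = 0.8696; price each node as the discounted p*-expectation of its children.
At expiry t=3: V(3,0)=6.0531, V(3,1)=1.8775, V(3,2)=0.0000, V(3,3)=0.0000
(2,0): S=18.1548. Δ = (V_up−V_dn)/(S_up−S_dn) = (1.8775−6.0531)/(19.0625−14.8869) = -1.0000. V = [p*·1.8775 + (1−p*)·6.0531]/1.02 = 2.3746. B = V − Δ·S = 20.5294.
(2,1): S=23.2470. Δ = (V_up−V_dn)/(S_up−S_dn) = (0.0000−1.8775)/(24.4093−19.0625) = -0.3511. V = [p*·0.0000 + (1−p*)·1.8775]/1.02 = 0.2401. B = V − Δ·S = 8.4030.
(2,2): S=29.7675. Δ = (V_up−V_dn)/(S_up−S_dn) = (0.0000−0.0000)/(31.2559−24.4093) = 0.0000. V = [p*·0.0000 + (1−p*)·0.0000]/1.02 = 0.0000. B = V − Δ·S = 0.0000.
(1,0): S=22.1400. Δ = (V_up−V_dn)/(S_up−S_dn) = (0.2401−2.3746)/(23.2470−18.1548) = -0.4192. V = [p*·0.2401 + (1−p*)·2.3746]/1.02 = 0.5083. B = V − Δ·S = 9.7889.
(1,1): S=28.3500. Δ = (V_up−V_dn)/(S_up−S_dn) = (0.0000−0.2401)/(29.7675−23.2470) = -0.0368. V = [p*·0.0000 + (1−p*)·0.2401]/1.02 = 0.0307. B = V − Δ·S = 1.0745.
(0,0): S=27.0000. Δ = (V_up−V_dn)/(S_up−S_dn) = (0.0307−0.5083)/(28.3500−22.1400) = -0.0769. V = [p*·0.0307 + (1−p*)·0.5083]/1.02 = 0.0912. B = V − Δ·S = 2.1678.
Each (Δ,B) replicates both successor values, so the strategy is self-financing and V0 is arbitrage-free.

(0,0): Delta=-0.0769 Bond=2.1678
(1,0): Delta=-0.4192 Bond=9.7889
(1,1): Delta=-0.0368 Bond=1.0745
(2,0): Delta=-1.0000 Bond=20.5294
(2,1): Delta=-0.3511 Bond=8.4030
(2,2): Delta=0.0000 Bond=0.0000
V0=0.0912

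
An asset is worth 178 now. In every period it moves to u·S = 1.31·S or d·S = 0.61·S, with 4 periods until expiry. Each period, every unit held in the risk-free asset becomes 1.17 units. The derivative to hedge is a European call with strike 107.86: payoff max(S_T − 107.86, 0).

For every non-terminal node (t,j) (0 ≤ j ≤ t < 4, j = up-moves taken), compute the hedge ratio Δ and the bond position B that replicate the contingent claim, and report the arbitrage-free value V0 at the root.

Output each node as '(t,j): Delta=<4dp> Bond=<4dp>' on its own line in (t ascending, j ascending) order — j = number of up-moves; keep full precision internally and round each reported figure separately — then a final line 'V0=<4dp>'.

Since d<R<u, set p* = (R−d)/(u−d) = 0.8000; price each node as the discounted p*-expectation of its children.
At expiry t=4: V(4,0)=0.0000, V(4,1)=0.0000, V(4,2)=5.8038, V(4,3)=136.2377, V(4,4)=416.3499
Node (3,0) S=40.4026: V=(p*·0.0000+(1−p*)·0.0000)/1.17=0.0000; Δ=(0.0000−0.0000)/(52.9274−24.6456)=0.0000; B=V−Δ·S=0.0000
Node (3,1) S=86.7663: V=(p*·5.8038+(1−p*)·0.0000)/1.17=3.9684; Δ=(5.8038−0.0000)/(113.6638−52.9274)=0.0956; B=V−Δ·S=-4.3228
Node (3,2) S=186.3341: V=(p*·136.2377+(1−p*)·5.8038)/1.17=94.1461; Δ=(136.2377−5.8038)/(244.0977−113.6638)=1.0000; B=V−Δ·S=-92.1880
Node (3,3) S=400.1602: V=(p*·416.3499+(1−p*)·136.2377)/1.17=307.9722; Δ=(416.3499−136.2377)/(524.2099−244.0977)=1.0000; B=V−Δ·S=-92.1880
Node (2,0) S=66.2338: V=(p*·3.9684+(1−p*)·0.0000)/1.17=2.7135; Δ=(3.9684−0.0000)/(86.7663−40.4026)=0.0856; B=V−Δ·S=-2.9557
Node (2,1) S=142.2398: V=(p*·94.1461+(1−p*)·3.9684)/1.17=65.0518; Δ=(94.1461−3.9684)/(186.3341−86.7663)=0.9057; B=V−Δ·S=-63.7735
Node (2,2) S=305.4658: V=(p*·307.9722+(1−p*)·94.1461)/1.17=226.6726; Δ=(307.9722−94.1461)/(400.1602−186.3341)=1.0000; B=V−Δ·S=-78.7932
Node (1,0) S=108.5800: V=(p*·65.0518+(1−p*)·2.7135)/1.17=44.9437; Δ=(65.0518−2.7135)/(142.2398−66.2338)=0.8202; B=V−Δ·S=-44.1111
Node (1,1) S=233.1800: V=(p*·226.6726+(1−p*)·65.0518)/1.17=166.1098; Δ=(226.6726−65.0518)/(305.4658−142.2398)=0.9902; B=V−Δ·S=-64.7771
Node (0,0) S=178.0000: V=(p*·166.1098+(1−p*)·44.9437)/1.17=121.2620; Δ=(166.1098−44.9437)/(233.1800−108.5800)=0.9724; B=V−Δ·S=-51.8324
Self-financing check: at every node Δ·S+B equals the discounted successor values.

(0,0): Delta=0.9724 Bond=-51.8324
(1,0): Delta=0.8202 Bond=-44.1111
(1,1): Delta=0.9902 Bond=-64.7771
(2,0): Delta=0.0856 Bond=-2.9557
(2,1): Delta=0.9057 Bond=-63.7735
(2,2): Delta=1.0000 Bond=-78.7932
(3,0): Delta=0.0000 Bond=0.0000
(3,1): Delta=0.0956 Bond=-4.3228
(3,2): Delta=1.0000 Bond=-92.1880
(3,3): Delta=1.0000 Bond=-92.1880
V0=121.2620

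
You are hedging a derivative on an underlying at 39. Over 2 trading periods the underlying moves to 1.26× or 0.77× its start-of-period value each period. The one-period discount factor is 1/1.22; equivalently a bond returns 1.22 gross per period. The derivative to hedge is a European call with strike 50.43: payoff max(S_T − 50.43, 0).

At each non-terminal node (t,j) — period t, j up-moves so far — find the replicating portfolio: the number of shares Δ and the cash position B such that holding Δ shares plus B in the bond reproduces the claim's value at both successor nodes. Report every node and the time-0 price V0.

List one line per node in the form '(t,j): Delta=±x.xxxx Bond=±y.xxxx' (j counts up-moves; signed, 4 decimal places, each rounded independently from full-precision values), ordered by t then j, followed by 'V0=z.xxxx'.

(0,0): Delta=0.4525 Bond=-11.1372
(1,0): Delta=0.0000 Bond=0.0000
(1,1): Delta=0.4770 Bond=-14.7951
V0=6.5087

No-arbitrage ⇒ martingale measure with p* = (R−d)/(u−d) = 0.9184.
Terminal payoffs: V(2,0)=0.0000, V(2,1)=0.0000, V(2,2)=11.4864
Node (1,0) S=30.0300: V=(p*·0.0000+(1−p*)·0.0000)/1.22=0.0000; Δ=(0.0000−0.0000)/(37.8378−23.1231)=0.0000; B=V−Δ·S=0.0000
Node (1,1) S=49.1400: V=(p*·11.4864+(1−p*)·0.0000)/1.22=8.6465; Δ=(11.4864−0.0000)/(61.9164−37.8378)=0.4770; B=V−Δ·S=-14.7951
Node (0,0) S=39.0000: V=(p*·8.6465+(1−p*)·0.0000)/1.22=6.5087; Δ=(8.6465−0.0000)/(49.1400−30.0300)=0.4525; B=V−Δ·S=-11.1372
Self-financing check: at every node Δ·S+B equals the discounted successor values.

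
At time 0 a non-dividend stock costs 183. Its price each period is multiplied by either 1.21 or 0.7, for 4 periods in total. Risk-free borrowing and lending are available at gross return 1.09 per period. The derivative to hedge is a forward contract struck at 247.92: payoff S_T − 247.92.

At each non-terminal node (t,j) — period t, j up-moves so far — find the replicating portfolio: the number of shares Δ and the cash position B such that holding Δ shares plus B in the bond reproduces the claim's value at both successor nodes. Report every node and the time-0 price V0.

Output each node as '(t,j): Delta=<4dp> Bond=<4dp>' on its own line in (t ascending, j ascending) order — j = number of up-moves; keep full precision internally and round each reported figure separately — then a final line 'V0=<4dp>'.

Since d<R<u, set p* = (R−d)/(u−d) = 0.7647; price each node as the discounted p*-expectation of its children.
Payoff layer (t=4): V(4,0)=-203.9817, V(4,1)=-171.9695, V(4,2)=-116.6342, V(4,3)=-20.9830, V(4,4)=144.3568
  t=3,j=0: stock 62.7690 → up 75.9505 (V=-171.9695), down 43.9383 (V=-203.9817). Price -164.6805; hedge Δ=1.0000, bond B=-227.4495.
  t=3,j=1: stock 108.5007 → up 131.2858 (V=-116.6342), down 75.9505 (V=-171.9695). Price -118.9488; hedge Δ=1.0000, bond B=-227.4495.
  t=3,j=2: stock 187.5512 → up 226.9370 (V=-20.9830), down 131.2858 (V=-116.6342). Price -39.8983; hedge Δ=1.0000, bond B=-227.4495.
  t=3,j=3: stock 324.1957 → up 392.2768 (V=144.3568), down 226.9370 (V=-20.9830). Price 96.7461; hedge Δ=1.0000, bond B=-227.4495.
  t=2,j=0: stock 89.6700 → up 108.5007 (V=-118.9488), down 62.7690 (V=-164.6805). Price -118.9993; hedge Δ=1.0000, bond B=-208.6693.
  t=2,j=1: stock 155.0010 → up 187.5512 (V=-39.8983), down 108.5007 (V=-118.9488). Price -53.6683; hedge Δ=1.0000, bond B=-208.6693.
  t=2,j=2: stock 267.9303 → up 324.1957 (V=96.7461), down 187.5512 (V=-39.8983). Price 59.2610; hedge Δ=1.0000, bond B=-208.6693.
  t=1,j=0: stock 128.1000 → up 155.0010 (V=-53.6683), down 89.6700 (V=-118.9993). Price -63.3397; hedge Δ=1.0000, bond B=-191.4397.
  t=1,j=1: stock 221.4300 → up 267.9303 (V=59.2610), down 155.0010 (V=-53.6683). Price 29.9903; hedge Δ=1.0000, bond B=-191.4397.
  t=0,j=0: stock 183.0000 → up 221.4300 (V=29.9903), down 128.1000 (V=-63.3397). Price 7.3672; hedge Δ=1.0000, bond B=-175.6328.
The time-0 hedge costs 7.3672, which is the no-arbitrage price.

(0,0): Delta=1.0000 Bond=-175.6328
(1,0): Delta=1.0000 Bond=-191.4397
(1,1): Delta=1.0000 Bond=-191.4397
(2,0): Delta=1.0000 Bond=-208.6693
(2,1): Delta=1.0000 Bond=-208.6693
(2,2): Delta=1.0000 Bond=-208.6693
(3,0): Delta=1.0000 Bond=-227.4495
(3,1): Delta=1.0000 Bond=-227.4495
(3,2): Delta=1.0000 Bond=-227.4495
(3,3): Delta=1.0000 Bond=-227.4495
V0=7.3672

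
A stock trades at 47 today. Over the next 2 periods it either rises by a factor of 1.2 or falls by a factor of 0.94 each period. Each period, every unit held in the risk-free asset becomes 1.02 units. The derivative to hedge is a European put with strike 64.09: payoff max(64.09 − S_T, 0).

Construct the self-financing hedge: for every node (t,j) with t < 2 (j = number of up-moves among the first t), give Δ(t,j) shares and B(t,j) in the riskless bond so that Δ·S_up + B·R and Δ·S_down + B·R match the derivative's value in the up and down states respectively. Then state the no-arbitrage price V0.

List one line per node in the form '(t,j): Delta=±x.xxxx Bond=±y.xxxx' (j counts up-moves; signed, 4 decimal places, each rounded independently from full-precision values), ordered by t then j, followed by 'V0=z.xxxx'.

Under the risk-neutral measure, an up-move has probability p* = (R−d)/(u−d) = 0.3077 and values discount at R = 1.02.
Payoff layer (t=2): V(2,0)=22.5608, V(2,1)=11.0740, V(2,2)=0.0000
(1,0): S=44.1800. Δ = (V_up−V_dn)/(S_up−S_dn) = (11.0740−22.5608)/(53.0160−41.5292) = -1.0000. V = [p*·11.0740 + (1−p*)·22.5608]/1.02 = 18.6533. B = V − Δ·S = 62.8333.
(1,1): S=56.4000. Δ = (V_up−V_dn)/(S_up−S_dn) = (0.0000−11.0740)/(67.6800−53.0160) = -0.7552. V = [p*·0.0000 + (1−p*)·11.0740]/1.02 = 7.5163. B = V − Δ·S = 50.1086.
(0,0): S=47.0000. Δ = (V_up−V_dn)/(S_up−S_dn) = (7.5163−18.6533)/(56.4000−44.1800) = -0.9114. V = [p*·7.5163 + (1−p*)·18.6533]/1.02 = 14.9280. B = V − Δ·S = 57.7628.
Check: Δ(0,0)·S0 + B(0,0) = 14.9280 = V0.

(0,0): Delta=-0.9114 Bond=57.7628
(1,0): Delta=-1.0000 Bond=62.8333
(1,1): Delta=-0.7552 Bond=50.1086
V0=14.9280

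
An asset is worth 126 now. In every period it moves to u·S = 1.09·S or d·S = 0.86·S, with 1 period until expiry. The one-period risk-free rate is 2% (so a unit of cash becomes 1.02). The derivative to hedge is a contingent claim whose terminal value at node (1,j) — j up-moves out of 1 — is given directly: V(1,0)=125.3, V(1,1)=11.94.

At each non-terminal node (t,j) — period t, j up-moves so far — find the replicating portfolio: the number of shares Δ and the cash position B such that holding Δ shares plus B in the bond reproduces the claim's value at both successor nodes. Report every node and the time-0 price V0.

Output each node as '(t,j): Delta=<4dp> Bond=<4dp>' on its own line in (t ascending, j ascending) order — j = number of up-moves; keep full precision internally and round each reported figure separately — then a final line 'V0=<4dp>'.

(0,0): Delta=-3.9117 Bond=538.3998
V0=45.5303

Under the risk-neutral measure, an up-move has probability p* = (R−d)/(u−d) = 0.6957 and values discount at R = 1.02.
Terminal values V(1,·): V(1,0)=125.3000, V(1,1)=11.9400
(0,0): S=126.0000. Δ = (V_up−V_dn)/(S_up−S_dn) = (11.9400−125.3000)/(137.3400−108.3600) = -3.9117. V = [p*·11.9400 + (1−p*)·125.3000]/1.02 = 45.5303. B = V − Δ·S = 538.3998.
The time-0 hedge costs 45.5303, which is the no-arbitrage price.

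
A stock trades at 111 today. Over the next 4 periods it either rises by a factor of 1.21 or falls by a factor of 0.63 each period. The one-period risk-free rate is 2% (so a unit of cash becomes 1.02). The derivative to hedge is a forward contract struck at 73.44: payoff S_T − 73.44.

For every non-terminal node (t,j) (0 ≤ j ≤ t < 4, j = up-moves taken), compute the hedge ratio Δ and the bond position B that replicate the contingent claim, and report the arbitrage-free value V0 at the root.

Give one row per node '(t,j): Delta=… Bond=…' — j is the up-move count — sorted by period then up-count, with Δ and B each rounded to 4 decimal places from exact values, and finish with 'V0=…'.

The replicating-portfolio and risk-neutral prices coincide; use p* = (1.02−0.63)/(1.21−0.63) = 0.6724 for the latter.
Terminal payoffs: V(4,0)=-55.9542, V(4,1)=-39.8562, V(4,2)=-8.9378, V(4,3)=50.4453, V(4,4)=164.4984
(3,0): S=27.7552. Δ = (V_up−V_dn)/(S_up−S_dn) = (-39.8562−-55.9542)/(33.5838−17.4858) = 1.0000. V = [p*·-39.8562 + (1−p*)·-55.9542]/1.02 = -44.2448. B = V − Δ·S = -72.0000.
(3,1): S=53.3076. Δ = (V_up−V_dn)/(S_up−S_dn) = (-8.9378−-39.8562)/(64.5022−33.5838) = 1.0000. V = [p*·-8.9378 + (1−p*)·-39.8562]/1.02 = -18.6924. B = V − Δ·S = -72.0000.
(3,2): S=102.3845. Δ = (V_up−V_dn)/(S_up−S_dn) = (50.4453−-8.9378)/(123.8853−64.5022) = 1.0000. V = [p*·50.4453 + (1−p*)·-8.9378]/1.02 = 30.3845. B = V − Δ·S = -72.0000.
(3,3): S=196.6433. Δ = (V_up−V_dn)/(S_up−S_dn) = (164.4984−50.4453)/(237.9384−123.8853) = 1.0000. V = [p*·164.4984 + (1−p*)·50.4453]/1.02 = 124.6433. B = V − Δ·S = -72.0000.
(2,0): S=44.0559. Δ = (V_up−V_dn)/(S_up−S_dn) = (-18.6924−-44.2448)/(53.3076−27.7552) = 1.0000. V = [p*·-18.6924 + (1−p*)·-44.2448]/1.02 = -26.5323. B = V − Δ·S = -70.5882.
(2,1): S=84.6153. Δ = (V_up−V_dn)/(S_up−S_dn) = (30.3845−-18.6924)/(102.3845−53.3076) = 1.0000. V = [p*·30.3845 + (1−p*)·-18.6924]/1.02 = 14.0271. B = V − Δ·S = -70.5882.
(2,2): S=162.5151. Δ = (V_up−V_dn)/(S_up−S_dn) = (124.6433−30.3845)/(196.6433−102.3845) = 1.0000. V = [p*·124.6433 + (1−p*)·30.3845]/1.02 = 91.9269. B = V − Δ·S = -70.5882.
(1,0): S=69.9300. Δ = (V_up−V_dn)/(S_up−S_dn) = (14.0271−-26.5323)/(84.6153−44.0559) = 1.0000. V = [p*·14.0271 + (1−p*)·-26.5323]/1.02 = 0.7258. B = V − Δ·S = -69.2042.
(1,1): S=134.3100. Δ = (V_up−V_dn)/(S_up−S_dn) = (91.9269−14.0271)/(162.5151−84.6153) = 1.0000. V = [p*·91.9269 + (1−p*)·14.0271]/1.02 = 65.1058. B = V − Δ·S = -69.2042.
(0,0): S=111.0000. Δ = (V_up−V_dn)/(S_up−S_dn) = (65.1058−0.7258)/(134.3100−69.9300) = 1.0000. V = [p*·65.1058 + (1−p*)·0.7258]/1.02 = 43.1528. B = V − Δ·S = -67.8472.
The time-0 hedge costs 43.1528, which is the no-arbitrage price.

(0,0): Delta=1.0000 Bond=-67.8472
(1,0): Delta=1.0000 Bond=-69.2042
(1,1): Delta=1.0000 Bond=-69.2042
(2,0): Delta=1.0000 Bond=-70.5882
(2,1): Delta=1.0000 Bond=-70.5882
(2,2): Delta=1.0000 Bond=-70.5882
(3,0): Delta=1.0000 Bond=-72.0000
(3,1): Delta=1.0000 Bond=-72.0000
(3,2): Delta=1.0000 Bond=-72.0000
(3,3): Delta=1.0000 Bond=-72.0000
V0=43.1528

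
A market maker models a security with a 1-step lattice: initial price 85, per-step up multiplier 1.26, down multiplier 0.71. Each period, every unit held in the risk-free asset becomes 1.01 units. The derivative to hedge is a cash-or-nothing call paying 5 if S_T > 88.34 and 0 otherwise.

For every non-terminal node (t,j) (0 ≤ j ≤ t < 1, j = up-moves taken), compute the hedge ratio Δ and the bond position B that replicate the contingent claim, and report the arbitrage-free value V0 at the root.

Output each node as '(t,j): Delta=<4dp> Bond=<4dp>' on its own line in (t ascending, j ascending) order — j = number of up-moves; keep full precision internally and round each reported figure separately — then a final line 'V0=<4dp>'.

The replicating-portfolio and risk-neutral prices coincide; use p* = (1.01−0.71)/(1.26−0.71) = 0.5455 for the latter.
Terminal values V(1,·): V(1,0)=0.0000, V(1,1)=5.0000
  t=0,j=0: stock 85.0000 → up 107.1000 (V=5.0000), down 60.3500 (V=0.0000). Price 2.7003; hedge Δ=0.1070, bond B=-6.3906.
Check: Δ(0,0)·S0 + B(0,0) = 2.7003 = V0.

(0,0): Delta=0.1070 Bond=-6.3906
V0=2.7003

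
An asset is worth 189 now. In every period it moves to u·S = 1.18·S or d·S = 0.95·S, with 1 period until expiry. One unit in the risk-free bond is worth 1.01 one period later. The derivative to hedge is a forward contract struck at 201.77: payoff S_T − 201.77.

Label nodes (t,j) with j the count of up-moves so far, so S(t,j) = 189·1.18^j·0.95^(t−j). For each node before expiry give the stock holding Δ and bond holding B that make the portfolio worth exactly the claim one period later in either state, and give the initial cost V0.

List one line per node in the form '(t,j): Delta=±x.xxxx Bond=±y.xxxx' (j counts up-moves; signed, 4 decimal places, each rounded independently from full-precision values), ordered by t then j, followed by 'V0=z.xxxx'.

Since d<R<u, set p* = (R−d)/(u−d) = 0.2609; price each node as the discounted p*-expectation of its children.
At expiry t=1: V(1,0)=-22.2200, V(1,1)=21.2500
(0,0): S=189.0000. Δ = (V_up−V_dn)/(S_up−S_dn) = (21.2500−-22.2200)/(223.0200−179.5500) = 1.0000. V = [p*·21.2500 + (1−p*)·-22.2200]/1.01 = -10.7723. B = V − Δ·S = -199.7723.
Self-financing check: at every node Δ·S+B equals the discounted successor values.

(0,0): Delta=1.0000 Bond=-199.7723
V0=-10.7723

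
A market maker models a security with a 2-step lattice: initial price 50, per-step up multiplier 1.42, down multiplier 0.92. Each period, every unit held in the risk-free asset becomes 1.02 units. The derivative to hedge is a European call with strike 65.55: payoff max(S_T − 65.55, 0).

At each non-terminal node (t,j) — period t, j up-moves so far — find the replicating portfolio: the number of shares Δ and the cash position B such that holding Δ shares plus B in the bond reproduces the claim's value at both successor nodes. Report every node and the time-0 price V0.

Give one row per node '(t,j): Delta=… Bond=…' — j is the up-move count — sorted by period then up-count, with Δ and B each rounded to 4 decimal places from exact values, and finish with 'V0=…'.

Under the risk-neutral measure, an up-move has probability p* = (R−d)/(u−d) = 0.2000 and values discount at R = 1.02.
Terminal values V(2,·): V(2,0)=0.0000, V(2,1)=0.0000, V(2,2)=35.2700
  t=1,j=0: stock 46.0000 → up 65.3200 (V=0.0000), down 42.3200 (V=0.0000). Price 0.0000; hedge Δ=0.0000, bond B=0.0000.
  t=1,j=1: stock 71.0000 → up 100.8200 (V=35.2700), down 65.3200 (V=0.0000). Price 6.9157; hedge Δ=0.9935, bond B=-63.6243.
  t=0,j=0: stock 50.0000 → up 71.0000 (V=6.9157), down 46.0000 (V=0.0000). Price 1.3560; hedge Δ=0.2766, bond B=-12.4754.
Root portfolio cost Δ·50+B reproduces V0=1.3560.

(0,0): Delta=0.2766 Bond=-12.4754
(1,0): Delta=0.0000 Bond=0.0000
(1,1): Delta=0.9935 Bond=-63.6243
V0=1.3560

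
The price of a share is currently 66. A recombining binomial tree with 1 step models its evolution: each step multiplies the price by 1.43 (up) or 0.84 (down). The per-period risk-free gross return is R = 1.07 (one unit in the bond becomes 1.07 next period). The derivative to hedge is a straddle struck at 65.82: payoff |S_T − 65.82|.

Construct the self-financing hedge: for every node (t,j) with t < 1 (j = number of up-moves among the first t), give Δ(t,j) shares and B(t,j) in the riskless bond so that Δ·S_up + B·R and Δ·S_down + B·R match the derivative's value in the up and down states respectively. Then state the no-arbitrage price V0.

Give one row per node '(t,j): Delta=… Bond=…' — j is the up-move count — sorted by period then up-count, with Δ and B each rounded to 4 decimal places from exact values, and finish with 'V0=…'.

(0,0): Delta=0.4669 Bond=-14.4891
V0=16.3244

The replicating-portfolio and risk-neutral prices coincide; use p* = (1.07−0.84)/(1.43−0.84) = 0.3898 for the latter.
Terminal payoffs: V(1,0)=10.3800, V(1,1)=28.5600
Node (0,0) S=66.0000: V=(p*·28.5600+(1−p*)·10.3800)/1.07=16.3244; Δ=(28.5600−10.3800)/(94.3800−55.4400)=0.4669; B=V−Δ·S=-14.4891
Check: Δ(0,0)·S0 + B(0,0) = 16.3244 = V0.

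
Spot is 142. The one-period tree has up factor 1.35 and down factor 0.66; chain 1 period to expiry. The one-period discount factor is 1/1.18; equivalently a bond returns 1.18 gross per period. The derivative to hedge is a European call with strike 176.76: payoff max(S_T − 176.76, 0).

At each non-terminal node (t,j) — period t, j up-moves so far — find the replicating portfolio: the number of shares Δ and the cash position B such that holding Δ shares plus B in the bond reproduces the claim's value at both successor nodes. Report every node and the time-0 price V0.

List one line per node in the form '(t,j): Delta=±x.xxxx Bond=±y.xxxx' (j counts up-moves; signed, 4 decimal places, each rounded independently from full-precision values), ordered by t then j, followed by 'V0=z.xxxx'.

The replicating-portfolio and risk-neutral prices coincide; use p* = (1.18−0.66)/(1.35−0.66) = 0.7536 for the latter.
Terminal values V(1,·): V(1,0)=0.0000, V(1,1)=14.9400
(0,0): S=142.0000. Δ = (V_up−V_dn)/(S_up−S_dn) = (14.9400−0.0000)/(191.7000−93.7200) = 0.1525. V = [p*·14.9400 + (1−p*)·0.0000]/1.18 = 9.5416. B = V − Δ·S = -12.1105.
Root portfolio cost Δ·142+B reproduces V0=9.5416.

(0,0): Delta=0.1525 Bond=-12.1105
V0=9.5416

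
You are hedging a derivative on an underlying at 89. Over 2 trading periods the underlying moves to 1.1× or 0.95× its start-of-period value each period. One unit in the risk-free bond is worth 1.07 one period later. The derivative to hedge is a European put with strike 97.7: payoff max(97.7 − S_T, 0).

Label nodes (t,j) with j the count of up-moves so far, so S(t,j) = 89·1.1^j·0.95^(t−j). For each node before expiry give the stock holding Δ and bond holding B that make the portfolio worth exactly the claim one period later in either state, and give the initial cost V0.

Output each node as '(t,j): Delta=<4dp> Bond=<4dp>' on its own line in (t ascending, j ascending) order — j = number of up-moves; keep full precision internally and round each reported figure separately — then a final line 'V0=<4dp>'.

(0,0): Delta=-0.4405 Bond=41.1250
(1,0): Delta=-1.0000 Bond=91.3084
(1,1): Delta=-0.3197 Bond=32.1776
V0=1.9194

No-arbitrage ⇒ martingale measure with p* = (R−d)/(u−d) = 0.8000.
At expiry t=2: V(2,0)=17.3775, V(2,1)=4.6950, V(2,2)=0.0000
Node (1,0) S=84.5500: V=(p*·4.6950+(1−p*)·17.3775)/1.07=6.7584; Δ=(4.6950−17.3775)/(93.0050−80.3225)=-1.0000; B=V−Δ·S=91.3084
Node (1,1) S=97.9000: V=(p*·0.0000+(1−p*)·4.6950)/1.07=0.8776; Δ=(0.0000−4.6950)/(107.6900−93.0050)=-0.3197; B=V−Δ·S=32.1776
Node (0,0) S=89.0000: V=(p*·0.8776+(1−p*)·6.7584)/1.07=1.9194; Δ=(0.8776−6.7584)/(97.9000−84.5500)=-0.4405; B=V−Δ·S=41.1250
Root portfolio cost Δ·89+B reproduces V0=1.9194.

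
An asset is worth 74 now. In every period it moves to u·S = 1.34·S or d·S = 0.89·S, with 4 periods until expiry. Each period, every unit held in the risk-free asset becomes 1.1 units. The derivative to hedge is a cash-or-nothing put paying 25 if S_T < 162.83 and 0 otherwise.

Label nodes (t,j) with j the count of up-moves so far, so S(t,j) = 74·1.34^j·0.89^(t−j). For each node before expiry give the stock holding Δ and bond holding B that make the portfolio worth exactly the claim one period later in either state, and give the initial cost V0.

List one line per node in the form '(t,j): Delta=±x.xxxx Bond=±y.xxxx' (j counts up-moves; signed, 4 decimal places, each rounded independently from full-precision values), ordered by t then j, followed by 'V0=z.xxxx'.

(0,0): Delta=-0.0573 Bond=20.5075
(1,0): Delta=0.0000 Bond=18.7829
(1,1): Delta=-0.1008 Bond=26.8730
(2,0): Delta=0.0000 Bond=20.6612
(2,1): Delta=0.0000 Bond=20.6612
(2,2): Delta=-0.1774 Bond=39.7306
(3,0): Delta=0.0000 Bond=22.7273
(3,1): Delta=0.0000 Bond=22.7273
(3,2): Delta=0.0000 Bond=22.7273
(3,3): Delta=-0.3120 Bond=67.6768
V0=16.2655

Under the risk-neutral measure, an up-move has probability p* = (R−d)/(u−d) = 0.4667 and values discount at R = 1.1.
Terminal payoffs: V(4,0)=25.0000, V(4,1)=25.0000, V(4,2)=25.0000, V(4,3)=25.0000, V(4,4)=0.0000
(3,0): S=52.1677. Δ = (V_up−V_dn)/(S_up−S_dn) = (25.0000−25.0000)/(69.9047−46.4293) = 0.0000. V = [p*·25.0000 + (1−p*)·25.0000]/1.1 = 22.7273. B = V − Δ·S = 22.7273.
(3,1): S=78.5446. Δ = (V_up−V_dn)/(S_up−S_dn) = (25.0000−25.0000)/(105.2498−69.9047) = 0.0000. V = [p*·25.0000 + (1−p*)·25.0000]/1.1 = 22.7273. B = V − Δ·S = 22.7273.
(3,2): S=118.2582. Δ = (V_up−V_dn)/(S_up−S_dn) = (25.0000−25.0000)/(158.4660−105.2498) = 0.0000. V = [p*·25.0000 + (1−p*)·25.0000]/1.1 = 22.7273. B = V − Δ·S = 22.7273.
(3,3): S=178.0517. Δ = (V_up−V_dn)/(S_up−S_dn) = (0.0000−25.0000)/(238.5893−158.4660) = -0.3120. V = [p*·0.0000 + (1−p*)·25.0000]/1.1 = 12.1212. B = V − Δ·S = 67.6768.
(2,0): S=58.6154. Δ = (V_up−V_dn)/(S_up−S_dn) = (22.7273−22.7273)/(78.5446−52.1677) = 0.0000. V = [p*·22.7273 + (1−p*)·22.7273]/1.1 = 20.6612. B = V − Δ·S = 20.6612.
(2,1): S=88.2524. Δ = (V_up−V_dn)/(S_up−S_dn) = (22.7273−22.7273)/(118.2582−78.5446) = 0.0000. V = [p*·22.7273 + (1−p*)·22.7273]/1.1 = 20.6612. B = V − Δ·S = 20.6612.
(2,2): S=132.8744. Δ = (V_up−V_dn)/(S_up−S_dn) = (12.1212−22.7273)/(178.0517−118.2582) = -0.1774. V = [p*·12.1212 + (1−p*)·22.7273]/1.1 = 16.1616. B = V − Δ·S = 39.7306.
(1,0): S=65.8600. Δ = (V_up−V_dn)/(S_up−S_dn) = (20.6612−20.6612)/(88.2524−58.6154) = 0.0000. V = [p*·20.6612 + (1−p*)·20.6612]/1.1 = 18.7829. B = V − Δ·S = 18.7829.
(1,1): S=99.1600. Δ = (V_up−V_dn)/(S_up−S_dn) = (16.1616−20.6612)/(132.8744−88.2524) = -0.1008. V = [p*·16.1616 + (1−p*)·20.6612]/1.1 = 16.8740. B = V − Δ·S = 26.8730.
(0,0): S=74.0000. Δ = (V_up−V_dn)/(S_up−S_dn) = (16.8740−18.7829)/(99.1600−65.8600) = -0.0573. V = [p*·16.8740 + (1−p*)·18.7829]/1.1 = 16.2655. B = V − Δ·S = 20.5075.
Self-financing check: at every node Δ·S+B equals the discounted successor values.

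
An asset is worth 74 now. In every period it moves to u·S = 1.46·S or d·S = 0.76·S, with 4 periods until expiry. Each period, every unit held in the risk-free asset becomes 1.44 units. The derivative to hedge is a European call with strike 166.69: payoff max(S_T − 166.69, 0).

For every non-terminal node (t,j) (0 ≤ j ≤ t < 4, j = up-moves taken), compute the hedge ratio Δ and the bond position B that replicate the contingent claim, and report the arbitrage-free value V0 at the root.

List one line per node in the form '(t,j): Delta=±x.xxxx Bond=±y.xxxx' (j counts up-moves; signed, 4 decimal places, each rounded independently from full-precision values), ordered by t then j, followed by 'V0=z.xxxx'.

Since d<R<u, set p* = (R−d)/(u−d) = 0.9714; price each node as the discounted p*-expectation of its children.
Terminal payoffs: V(4,0)=0.0000, V(4,1)=0.0000, V(4,2)=0.0000, V(4,3)=8.3365, V(4,4)=169.5452
  t=3,j=0: stock 32.4842 → up 47.4270 (V=0.0000), down 24.6880 (V=0.0000). Price 0.0000; hedge Δ=0.0000, bond B=0.0000.
  t=3,j=1: stock 62.4039 → up 91.1097 (V=0.0000), down 47.4270 (V=0.0000). Price 0.0000; hedge Δ=0.0000, bond B=0.0000.
  t=3,j=2: stock 119.8812 → up 175.0265 (V=8.3365), down 91.1097 (V=0.0000). Price 5.6238; hedge Δ=0.0993, bond B=-6.2855.
  t=3,j=3: stock 230.2981 → up 336.2352 (V=169.5452), down 175.0265 (V=8.3365). Price 114.5411; hedge Δ=1.0000, bond B=-115.7569.
  t=2,j=0: stock 42.7424 → up 62.4039 (V=0.0000), down 32.4842 (V=0.0000). Price 0.0000; hedge Δ=0.0000, bond B=0.0000.
  t=2,j=1: stock 82.1104 → up 119.8812 (V=5.6238), down 62.4039 (V=0.0000). Price 3.7939; hedge Δ=0.0978, bond B=-4.2402.
  t=2,j=2: stock 157.7384 → up 230.2981 (V=114.5411), down 119.8812 (V=5.6238). Price 77.3814; hedge Δ=0.9864, bond B=-78.2147.
  t=1,j=0: stock 56.2400 → up 82.1104 (V=3.7939), down 42.7424 (V=0.0000). Price 2.5594; hedge Δ=0.0964, bond B=-2.8605.
  t=1,j=1: stock 108.0400 → up 157.7384 (V=77.3814), down 82.1104 (V=3.7939). Price 52.2770; hedge Δ=0.9730, bond B=-52.8480.
  t=0,j=0: stock 74.0000 → up 108.0400 (V=52.2770), down 56.2400 (V=2.5594). Price 35.3170; hedge Δ=0.9598, bond B=-35.7082.
The time-0 hedge costs 35.3170, which is the no-arbitrage price.

(0,0): Delta=0.9598 Bond=-35.7082
(1,0): Delta=0.0964 Bond=-2.8605
(1,1): Delta=0.9730 Bond=-52.8480
(2,0): Delta=0.0000 Bond=0.0000
(2,1): Delta=0.0978 Bond=-4.2402
(2,2): Delta=0.9864 Bond=-78.2147
(3,0): Delta=0.0000 Bond=0.0000
(3,1): Delta=0.0000 Bond=0.0000
(3,2): Delta=0.0993 Bond=-6.2855
(3,3): Delta=1.0000 Bond=-115.7569
V0=35.3170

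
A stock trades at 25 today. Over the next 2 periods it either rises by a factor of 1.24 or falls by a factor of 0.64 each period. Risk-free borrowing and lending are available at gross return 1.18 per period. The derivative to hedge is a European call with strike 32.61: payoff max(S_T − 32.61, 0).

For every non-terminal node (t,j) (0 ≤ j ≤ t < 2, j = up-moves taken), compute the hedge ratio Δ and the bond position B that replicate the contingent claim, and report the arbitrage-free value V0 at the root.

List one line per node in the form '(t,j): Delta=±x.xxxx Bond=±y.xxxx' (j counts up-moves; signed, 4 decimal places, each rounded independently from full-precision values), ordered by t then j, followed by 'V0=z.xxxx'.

No-arbitrage ⇒ martingale measure with p* = (R−d)/(u−d) = 0.9000.
Terminal payoffs: V(2,0)=0.0000, V(2,1)=0.0000, V(2,2)=5.8300
  t=1,j=0: stock 16.0000 → up 19.8400 (V=0.0000), down 10.2400 (V=0.0000). Price 0.0000; hedge Δ=0.0000, bond B=0.0000.
  t=1,j=1: stock 31.0000 → up 38.4400 (V=5.8300), down 19.8400 (V=0.0000). Price 4.4466; hedge Δ=0.3134, bond B=-5.2701.
  t=0,j=0: stock 25.0000 → up 31.0000 (V=4.4466), down 16.0000 (V=0.0000). Price 3.3915; hedge Δ=0.2964, bond B=-4.0195.
Each (Δ,B) replicates both successor values, so the strategy is self-financing and V0 is arbitrage-free.

(0,0): Delta=0.2964 Bond=-4.0195
(1,0): Delta=0.0000 Bond=0.0000
(1,1): Delta=0.3134 Bond=-5.2701
V0=3.3915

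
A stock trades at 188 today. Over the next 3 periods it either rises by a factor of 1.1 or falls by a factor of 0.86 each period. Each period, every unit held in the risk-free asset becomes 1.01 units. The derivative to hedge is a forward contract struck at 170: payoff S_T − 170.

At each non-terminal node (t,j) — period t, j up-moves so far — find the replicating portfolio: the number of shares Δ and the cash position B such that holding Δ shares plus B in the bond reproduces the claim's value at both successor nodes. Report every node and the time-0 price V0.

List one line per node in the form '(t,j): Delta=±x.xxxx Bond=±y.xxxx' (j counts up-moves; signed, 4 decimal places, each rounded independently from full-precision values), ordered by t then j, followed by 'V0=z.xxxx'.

No-arbitrage ⇒ martingale measure with p* = (R−d)/(u−d) = 0.6250.
Terminal values V(3,·): V(3,0)=-50.4215, V(3,1)=-17.0507, V(3,2)=25.6328, V(3,3)=80.2280
Node (2,0) S=139.0448: V=(p*·-17.0507+(1−p*)·-50.4215)/1.01=-29.2720; Δ=(-17.0507−-50.4215)/(152.9493−119.5785)=1.0000; B=V−Δ·S=-168.3168
Node (2,1) S=177.8480: V=(p*·25.6328+(1−p*)·-17.0507)/1.01=9.5312; Δ=(25.6328−-17.0507)/(195.6328−152.9493)=1.0000; B=V−Δ·S=-168.3168
Node (2,2) S=227.4800: V=(p*·80.2280+(1−p*)·25.6328)/1.01=59.1632; Δ=(80.2280−25.6328)/(250.2280−195.6328)=1.0000; B=V−Δ·S=-168.3168
Node (1,0) S=161.6800: V=(p*·9.5312+(1−p*)·-29.2720)/1.01=-4.9703; Δ=(9.5312−-29.2720)/(177.8480−139.0448)=1.0000; B=V−Δ·S=-166.6503
Node (1,1) S=206.8000: V=(p*·59.1632+(1−p*)·9.5312)/1.01=40.1497; Δ=(59.1632−9.5312)/(227.4800−177.8480)=1.0000; B=V−Δ·S=-166.6503
Node (0,0) S=188.0000: V=(p*·40.1497+(1−p*)·-4.9703)/1.01=22.9997; Δ=(40.1497−-4.9703)/(206.8000−161.6800)=1.0000; B=V−Δ·S=-165.0003
Check: Δ(0,0)·S0 + B(0,0) = 22.9997 = V0.

(0,0): Delta=1.0000 Bond=-165.0003
(1,0): Delta=1.0000 Bond=-166.6503
(1,1): Delta=1.0000 Bond=-166.6503
(2,0): Delta=1.0000 Bond=-168.3168
(2,1): Delta=1.0000 Bond=-168.3168
(2,2): Delta=1.0000 Bond=-168.3168
V0=22.9997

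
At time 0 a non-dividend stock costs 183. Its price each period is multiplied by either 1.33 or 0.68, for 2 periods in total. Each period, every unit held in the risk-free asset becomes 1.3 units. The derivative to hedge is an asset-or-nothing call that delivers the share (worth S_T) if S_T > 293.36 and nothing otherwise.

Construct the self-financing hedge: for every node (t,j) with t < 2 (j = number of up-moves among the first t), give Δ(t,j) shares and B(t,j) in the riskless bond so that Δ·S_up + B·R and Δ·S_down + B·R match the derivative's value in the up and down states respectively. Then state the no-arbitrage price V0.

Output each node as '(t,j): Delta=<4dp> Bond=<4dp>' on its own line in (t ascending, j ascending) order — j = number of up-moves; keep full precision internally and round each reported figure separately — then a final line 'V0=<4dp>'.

Risk-neutral probability p* = (R−d)/(u−d) = (1.3−0.68)/(1.33−0.68) = 0.9538.
Payoff layer (t=2): V(2,0)=0.0000, V(2,1)=0.0000, V(2,2)=323.7087
  t=1,j=0: stock 124.4400 → up 165.5052 (V=0.0000), down 84.6192 (V=0.0000). Price 0.0000; hedge Δ=0.0000, bond B=0.0000.
  t=1,j=1: stock 243.3900 → up 323.7087 (V=323.7087), down 165.5052 (V=0.0000). Price 237.5141; hedge Δ=2.0462, bond B=-260.4993.
  t=0,j=0: stock 183.0000 → up 243.3900 (V=237.5141), down 124.4400 (V=0.0000). Price 174.2707; hedge Δ=1.9968, bond B=-191.1356.
Self-financing check: at every node Δ·S+B equals the discounted successor values.

(0,0): Delta=1.9968 Bond=-191.1356
(1,0): Delta=0.0000 Bond=0.0000
(1,1): Delta=2.0462 Bond=-260.4993
V0=174.2707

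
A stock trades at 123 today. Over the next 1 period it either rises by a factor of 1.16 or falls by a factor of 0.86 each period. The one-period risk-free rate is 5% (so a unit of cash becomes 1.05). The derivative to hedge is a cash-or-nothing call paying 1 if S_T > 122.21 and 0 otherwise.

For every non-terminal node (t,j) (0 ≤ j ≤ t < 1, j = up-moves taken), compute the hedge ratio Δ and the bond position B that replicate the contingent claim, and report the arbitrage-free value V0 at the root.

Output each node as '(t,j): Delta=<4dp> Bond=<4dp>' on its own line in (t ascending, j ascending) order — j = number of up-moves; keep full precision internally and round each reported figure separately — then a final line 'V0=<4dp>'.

(0,0): Delta=0.0271 Bond=-2.7302
V0=0.6032

Risk-neutral probability p* = (R−d)/(u−d) = (1.05−0.86)/(1.16−0.86) = 0.6333.
Terminal values V(1,·): V(1,0)=0.0000, V(1,1)=1.0000
(0,0): S=123.0000. Δ = (V_up−V_dn)/(S_up−S_dn) = (1.0000−0.0000)/(142.6800−105.7800) = 0.0271. V = [p*·1.0000 + (1−p*)·0.0000]/1.05 = 0.6032. B = V − Δ·S = -2.7302.
The time-0 hedge costs 0.6032, which is the no-arbitrage price.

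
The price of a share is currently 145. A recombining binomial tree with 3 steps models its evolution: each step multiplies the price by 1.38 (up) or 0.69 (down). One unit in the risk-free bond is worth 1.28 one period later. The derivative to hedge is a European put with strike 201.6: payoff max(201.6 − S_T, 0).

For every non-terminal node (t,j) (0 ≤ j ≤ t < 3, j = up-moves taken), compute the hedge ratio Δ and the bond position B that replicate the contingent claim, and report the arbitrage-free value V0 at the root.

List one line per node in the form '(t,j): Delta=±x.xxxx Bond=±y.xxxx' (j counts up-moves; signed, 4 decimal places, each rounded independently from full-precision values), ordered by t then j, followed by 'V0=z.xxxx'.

(0,0): Delta=-0.1995 Bond=33.5600
(1,0): Delta=-1.0000 Bond=123.0469
(1,1): Delta=-0.1317 Bond=29.3822
(2,0): Delta=-1.0000 Bond=157.5000
(2,1): Delta=-1.0000 Bond=157.5000
(2,2): Delta=-0.0581 Bond=17.2887
V0=4.6326

Risk-neutral probability p* = (R−d)/(u−d) = (1.28−0.69)/(1.38−0.69) = 0.8551.
At expiry t=3: V(3,0)=153.9662, V(3,1)=106.3324, V(3,2)=11.0648, V(3,3)=0.0000
(2,0): S=69.0345. Δ = (V_up−V_dn)/(S_up−S_dn) = (106.3324−153.9662)/(95.2676−47.6338) = -1.0000. V = [p*·106.3324 + (1−p*)·153.9662]/1.28 = 88.4655. B = V − Δ·S = 157.5000.
(2,1): S=138.0690. Δ = (V_up−V_dn)/(S_up−S_dn) = (11.0648−106.3324)/(190.5352−95.2676) = -1.0000. V = [p*·11.0648 + (1−p*)·106.3324]/1.28 = 19.4310. B = V − Δ·S = 157.5000.
(2,2): S=276.1380. Δ = (V_up−V_dn)/(S_up−S_dn) = (0.0000−11.0648)/(381.0704−190.5352) = -0.0581. V = [p*·0.0000 + (1−p*)·11.0648]/1.28 = 1.2528. B = V − Δ·S = 17.2887.
(1,0): S=100.0500. Δ = (V_up−V_dn)/(S_up−S_dn) = (19.4310−88.4655)/(138.0690−69.0345) = -1.0000. V = [p*·19.4310 + (1−p*)·88.4655]/1.28 = 22.9969. B = V − Δ·S = 123.0469.
(1,1): S=200.1000. Δ = (V_up−V_dn)/(S_up−S_dn) = (1.2528−19.4310)/(276.1380−138.0690) = -0.1317. V = [p*·1.2528 + (1−p*)·19.4310]/1.28 = 3.0370. B = V − Δ·S = 29.3822.
(0,0): S=145.0000. Δ = (V_up−V_dn)/(S_up−S_dn) = (3.0370−22.9969)/(200.1000−100.0500) = -0.1995. V = [p*·3.0370 + (1−p*)·22.9969]/1.28 = 4.6326. B = V − Δ·S = 33.5600.
The time-0 hedge costs 4.6326, which is the no-arbitrage price.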